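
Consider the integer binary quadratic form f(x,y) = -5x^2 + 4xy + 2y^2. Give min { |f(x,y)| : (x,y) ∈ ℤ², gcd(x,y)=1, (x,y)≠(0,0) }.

river: ρ → (2,4,-5)
river: ρ → (-5,6,1)
river: ρ → (1,6,-5)
river: ρ → (-5,4,2)
closes: descent 0, river 4
min |a| on river = 1

1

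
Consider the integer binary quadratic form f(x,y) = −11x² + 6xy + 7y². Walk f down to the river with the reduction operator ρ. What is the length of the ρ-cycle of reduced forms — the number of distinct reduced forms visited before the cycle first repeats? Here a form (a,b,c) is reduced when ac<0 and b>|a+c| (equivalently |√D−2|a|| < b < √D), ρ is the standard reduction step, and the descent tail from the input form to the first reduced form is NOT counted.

D = 344, ⌊√D⌋ = 18
river: ρ → (7,8,-10)
river: ρ → (-10,12,5)
river: ρ → (5,18,-1)
river: ρ → (-1,18,5)
river: ρ → (5,12,-10)
river: ρ → (-10,8,7)
river: ρ → (7,6,-11)
river: ρ → (-11,16,2)
river: ρ → (2,16,-11)
river: ρ → (-11,6,7)
ρ-cycle length = 10 (tail of 0 descent steps not counted)

10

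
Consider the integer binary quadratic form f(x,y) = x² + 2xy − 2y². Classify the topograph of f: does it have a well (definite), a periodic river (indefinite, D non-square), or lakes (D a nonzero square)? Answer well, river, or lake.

D = b²−4ac = 2² − 4·1·(-2) = 12
D > 0 non-square ⇒ indefinite ⇒ periodic river

river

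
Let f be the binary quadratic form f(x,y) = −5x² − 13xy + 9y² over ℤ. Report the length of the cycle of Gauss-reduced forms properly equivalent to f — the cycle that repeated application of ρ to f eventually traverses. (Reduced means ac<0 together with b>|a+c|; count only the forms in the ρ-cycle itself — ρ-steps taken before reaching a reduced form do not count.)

D = 349, ⌊√D⌋ = 18
descent: ρ → (9,13,-5)  [lands on river]
river: ρ → (-5,17,3)
river: ρ → (3,13,-15)
river: ρ → (-15,17,1)
river: ρ → (1,17,-15)
river: ρ → (-15,13,3)
river: ρ → (3,17,-5)
river: ρ → (-5,13,9)
river: ρ → (9,5,-9)
river: ρ → (-9,13,5)
river: ρ → (5,17,-3)
river: ρ → (-3,13,15)
river: ρ → (15,17,-1)
river: ρ → (-1,17,15)
river: ρ → (15,13,-3)
river: ρ → (-3,17,5)
river: ρ → (5,13,-9)
river: ρ → (-9,5,9)
ρ-cycle length = 18 (tail of 1 descent step not counted)

18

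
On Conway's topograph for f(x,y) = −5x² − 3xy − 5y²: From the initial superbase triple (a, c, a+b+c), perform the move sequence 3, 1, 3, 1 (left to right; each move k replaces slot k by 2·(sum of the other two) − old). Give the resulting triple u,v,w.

start (-5,-5,-13) = (f(1,0),f(0,1),f(1,1))
replace slot 3: 2·((-5)+(-5)) − (-13) = -7 → (-5,-5,-7)
replace slot 1: 2·((-5)+(-7)) − (-5) = -19 → (-19,-5,-7)
replace slot 3: 2·((-19)+(-5)) − (-7) = -41 → (-19,-5,-41)
replace slot 1: 2·((-5)+(-41)) − (-19) = -73 → (-73,-5,-41)

-73,-5,-41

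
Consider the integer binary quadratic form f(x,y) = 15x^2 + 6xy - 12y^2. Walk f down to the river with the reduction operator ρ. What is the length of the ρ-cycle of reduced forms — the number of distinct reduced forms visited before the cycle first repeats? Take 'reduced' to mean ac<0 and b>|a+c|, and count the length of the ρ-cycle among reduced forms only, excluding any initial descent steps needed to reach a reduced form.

D = 756, ⌊√D⌋ = 27
river: ρ → (-12,18,9)
river: ρ → (9,18,-12)
river: ρ → (-12,6,15)
river: ρ → (15,24,-3)
river: ρ → (-3,24,15)
river: ρ → (15,6,-12)
ρ-cycle length = 6 (tail of 0 descent steps not counted)

6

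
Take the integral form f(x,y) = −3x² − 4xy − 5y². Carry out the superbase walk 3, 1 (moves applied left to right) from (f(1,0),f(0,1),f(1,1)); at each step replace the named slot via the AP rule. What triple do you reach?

start (-3,-5,-12) = (f(1,0),f(0,1),f(1,1))
replace slot 3: 2·((-3)+(-5)) − (-12) = -4 → (-3,-5,-4)
replace slot 1: 2·((-5)+(-4)) − (-3) = -15 → (-15,-5,-4)

-15,-5,-4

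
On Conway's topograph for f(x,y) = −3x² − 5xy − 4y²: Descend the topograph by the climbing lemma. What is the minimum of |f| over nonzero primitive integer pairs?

translate: b→-1 (≡5 mod 6), so (3,5,4)→(3,-1,2)
flip: (3,-1,2)→(2,1,3)
reduced (well bottom): (2,1,3) with a≤c, −a<b≤a
well minimum |f| = |-2| = 2 (negative-definite)

2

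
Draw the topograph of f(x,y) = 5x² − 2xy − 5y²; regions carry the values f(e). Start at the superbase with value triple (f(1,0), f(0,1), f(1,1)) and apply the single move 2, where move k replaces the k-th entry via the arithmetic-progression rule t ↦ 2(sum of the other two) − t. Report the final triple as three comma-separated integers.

start (5,-5,-2) = (f(1,0),f(0,1),f(1,1))
replace slot 2: 2·(5+(-2)) − (-5) = 11 → (5,11,-2)

5,11,-2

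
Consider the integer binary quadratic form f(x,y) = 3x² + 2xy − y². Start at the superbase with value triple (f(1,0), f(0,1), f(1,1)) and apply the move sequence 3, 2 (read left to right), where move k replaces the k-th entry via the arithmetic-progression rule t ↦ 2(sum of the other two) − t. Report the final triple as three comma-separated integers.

start (3,-1,4) = (f(1,0),f(0,1),f(1,1))
replace slot 3: 2·(3+(-1)) − 4 = 0 → (3,-1,0)
replace slot 2: 2·(3+0) − (-1) = 7 → (3,7,0)

3,7,0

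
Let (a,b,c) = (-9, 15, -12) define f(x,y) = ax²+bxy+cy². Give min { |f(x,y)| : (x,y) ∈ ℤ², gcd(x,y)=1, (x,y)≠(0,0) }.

translate: b→3 (≡-15 mod 18), so (9,-15,12)→(9,3,6)
flip: (9,3,6)→(6,-3,9)
reduced (well bottom): (6,-3,9) with a≤c, −a<b≤a
well minimum |f| = |-6| = 6 (negative-definite)

6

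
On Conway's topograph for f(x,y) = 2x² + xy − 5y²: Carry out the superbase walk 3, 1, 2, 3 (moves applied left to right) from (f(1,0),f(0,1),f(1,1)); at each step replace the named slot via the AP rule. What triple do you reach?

start (2,-5,-2) = (f(1,0),f(0,1),f(1,1))
replace slot 3: 2·(2+(-5)) − (-2) = -4 → (2,-5,-4)
replace slot 1: 2·((-5)+(-4)) − 2 = -20 → (-20,-5,-4)
replace slot 2: 2·((-20)+(-4)) − (-5) = -43 → (-20,-43,-4)
replace slot 3: 2·((-20)+(-43)) − (-4) = -122 → (-20,-43,-122)

-20,-43,-122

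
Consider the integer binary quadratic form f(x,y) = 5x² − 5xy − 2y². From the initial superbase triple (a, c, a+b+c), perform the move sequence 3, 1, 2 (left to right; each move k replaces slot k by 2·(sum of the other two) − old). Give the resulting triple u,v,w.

start (5,-2,-2) = (f(1,0),f(0,1),f(1,1))
replace slot 3: 2·(5+(-2)) − (-2) = 8 → (5,-2,8)
replace slot 1: 2·((-2)+8) − 5 = 7 → (7,-2,8)
replace slot 2: 2·(7+8) − (-2) = 32 → (7,32,8)

7,32,8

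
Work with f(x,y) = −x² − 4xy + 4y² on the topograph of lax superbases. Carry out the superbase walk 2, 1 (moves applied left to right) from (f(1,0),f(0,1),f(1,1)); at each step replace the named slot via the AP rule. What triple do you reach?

start (-1,4,-1) = (f(1,0),f(0,1),f(1,1))
replace slot 2: 2·((-1)+(-1)) − 4 = -8 → (-1,-8,-1)
replace slot 1: 2·((-8)+(-1)) − (-1) = -17 → (-17,-8,-1)

-17,-8,-1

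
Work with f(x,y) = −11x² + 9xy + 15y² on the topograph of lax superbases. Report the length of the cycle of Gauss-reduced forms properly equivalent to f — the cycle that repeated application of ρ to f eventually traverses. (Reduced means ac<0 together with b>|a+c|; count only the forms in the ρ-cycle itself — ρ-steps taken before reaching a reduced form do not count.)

D = 741, ⌊√D⌋ = 27
river: ρ → (15,21,-5)
river: ρ → (-5,19,19)
river: ρ → (19,19,-5)
river: ρ → (-5,21,15)
river: ρ → (15,9,-11)
river: ρ → (-11,13,13)
river: ρ → (13,13,-11)
river: ρ → (-11,9,15)
ρ-cycle length = 8 (tail of 0 descent steps not counted)

8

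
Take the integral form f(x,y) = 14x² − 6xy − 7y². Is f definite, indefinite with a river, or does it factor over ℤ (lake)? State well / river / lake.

D = b²−4ac = (-6)² − 4·14·(-7) = 428
D > 0 non-square ⇒ indefinite ⇒ periodic river

river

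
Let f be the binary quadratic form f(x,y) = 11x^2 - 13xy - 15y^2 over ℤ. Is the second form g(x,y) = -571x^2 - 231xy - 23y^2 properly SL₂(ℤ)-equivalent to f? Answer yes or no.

D₁ = 829, D₂ = 829
river cycle of f (length 38): (-15, 13, 11), (11, 9, -17), (-17, 25, 3), (3, 23, -25), (-25, 27, 1), (1, 27, -25), (-25, 23, 3), (3, 25, -17), (-17, 9, 11), (11, 13, -15), … (28 more)
river cycle of g (length 38): (9, 17, -15), (-15, 13, 11), (11, 9, -17), (-17, 25, 3), (3, 23, -25), (-25, 27, 1), (1, 27, -25), (-25, 23, 3), (3, 25, -17), (-17, 9, 11), … (28 more)
cycles coincide ⇒ equivalent

yes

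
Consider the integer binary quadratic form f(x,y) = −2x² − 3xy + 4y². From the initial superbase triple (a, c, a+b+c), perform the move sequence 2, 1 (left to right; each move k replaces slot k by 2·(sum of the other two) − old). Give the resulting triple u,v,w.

start (-2,4,-1) = (f(1,0),f(0,1),f(1,1))
replace slot 2: 2·((-2)+(-1)) − 4 = -10 → (-2,-10,-1)
replace slot 1: 2·((-10)+(-1)) − (-2) = -20 → (-20,-10,-1)

-20,-10,-1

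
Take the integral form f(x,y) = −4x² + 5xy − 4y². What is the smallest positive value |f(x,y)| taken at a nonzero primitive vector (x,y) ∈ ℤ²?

translate: b→3 (≡-5 mod 8), so (4,-5,4)→(4,3,3)
flip: (4,3,3)→(3,-3,4)
translate: b→3 (≡-3 mod 6), so (3,-3,4)→(3,3,4)
reduced (well bottom): (3,3,4) with a≤c, −a<b≤a
well minimum |f| = |-3| = 3 (negative-definite)

3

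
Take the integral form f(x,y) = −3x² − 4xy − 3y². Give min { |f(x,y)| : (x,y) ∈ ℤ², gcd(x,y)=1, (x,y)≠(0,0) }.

translate: b→-2 (≡4 mod 6), so (3,4,3)→(3,-2,2)
flip: (3,-2,2)→(2,2,3)
reduced (well bottom): (2,2,3) with a≤c, −a<b≤a
well minimum |f| = |-2| = 2 (negative-definite)

2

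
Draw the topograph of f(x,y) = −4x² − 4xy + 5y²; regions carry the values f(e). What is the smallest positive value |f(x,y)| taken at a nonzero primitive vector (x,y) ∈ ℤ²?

descent: ρ → (5,4,-4)  [lands on river]
river: ρ → (-4,4,5)
river: ρ → (5,6,-3)
river: ρ → (-3,6,5)
closes: descent 1, river 4
min |a| on river = 3

3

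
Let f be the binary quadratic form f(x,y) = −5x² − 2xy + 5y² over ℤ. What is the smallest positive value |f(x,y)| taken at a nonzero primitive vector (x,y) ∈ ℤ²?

descent: ρ → (5,2,-5)  [lands on river]
river: ρ → (-5,8,2)
river: ρ → (2,8,-5)
river: ρ → (-5,2,5)
river: ρ → (5,8,-2)
river: ρ → (-2,8,5)
closes: descent 1, river 6
min |a| on river = 2

2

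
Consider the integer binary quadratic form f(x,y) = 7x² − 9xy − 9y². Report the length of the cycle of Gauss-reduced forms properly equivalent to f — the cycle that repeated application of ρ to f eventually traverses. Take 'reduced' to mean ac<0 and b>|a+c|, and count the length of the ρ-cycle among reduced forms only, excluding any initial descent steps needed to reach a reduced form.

D = 333, ⌊√D⌋ = 18
descent: ρ → (-9,9,7)  [lands on river]
river: ρ → (7,5,-11)
river: ρ → (-11,17,1)
river: ρ → (1,17,-11)
river: ρ → (-11,5,7)
river: ρ → (7,9,-9)
ρ-cycle length = 6 (tail of 1 descent step not counted)

6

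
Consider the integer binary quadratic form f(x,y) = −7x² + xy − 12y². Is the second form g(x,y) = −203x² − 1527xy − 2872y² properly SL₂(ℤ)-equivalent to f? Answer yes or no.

D₁ = -335, D₂ = -335
f is negative-definite; reduce −f:
−f: reduced (well bottom): (7,-1,12) with a≤c, −a<b≤a
flip sign back: reduced form of f is (-7,1,-12)
g is negative-definite; reduce −g:
−g: translate: b→-97 (≡1527 mod 406), so (203,1527,2872)→(203,-97,12)
−g: flip: (203,-97,12)→(12,97,203)
−g: translate: b→1 (≡97 mod 24), so (12,97,203)→(12,1,7)
−g: flip: (12,1,7)→(7,-1,12)
−g: reduced (well bottom): (7,-1,12) with a≤c, −a<b≤a
flip sign back: reduced form of g is (-7,1,-12)
reduced forms (-7, 1, -12) vs (-7, 1, -12) ⇒ equivalent

yes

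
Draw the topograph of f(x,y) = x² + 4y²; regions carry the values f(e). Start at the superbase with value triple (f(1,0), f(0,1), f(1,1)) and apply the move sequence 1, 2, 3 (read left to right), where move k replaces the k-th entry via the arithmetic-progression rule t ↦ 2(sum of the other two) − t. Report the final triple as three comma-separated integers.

start (1,4,5) = (f(1,0),f(0,1),f(1,1))
replace slot 1: 2·(4+5) − 1 = 17 → (17,4,5)
replace slot 2: 2·(17+5) − 4 = 40 → (17,40,5)
replace slot 3: 2·(17+40) − 5 = 109 → (17,40,109)

17,40,109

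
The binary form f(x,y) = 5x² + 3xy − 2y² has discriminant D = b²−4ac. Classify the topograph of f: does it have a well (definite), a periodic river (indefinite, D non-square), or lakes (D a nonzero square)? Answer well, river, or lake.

D = b²−4ac = 3² − 4·5·(-2) = 49
D = 7² is a perfect square ⇒ form factors over ℤ ⇒ lakes

lake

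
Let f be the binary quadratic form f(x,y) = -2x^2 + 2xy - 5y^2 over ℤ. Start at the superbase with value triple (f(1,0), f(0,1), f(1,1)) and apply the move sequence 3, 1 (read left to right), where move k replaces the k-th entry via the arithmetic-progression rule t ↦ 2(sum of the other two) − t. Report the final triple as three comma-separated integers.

start (-2,-5,-5) = (f(1,0),f(0,1),f(1,1))
replace slot 3: 2·((-2)+(-5)) − (-5) = -9 → (-2,-5,-9)
replace slot 1: 2·((-5)+(-9)) − (-2) = -26 → (-26,-5,-9)

-26,-5,-9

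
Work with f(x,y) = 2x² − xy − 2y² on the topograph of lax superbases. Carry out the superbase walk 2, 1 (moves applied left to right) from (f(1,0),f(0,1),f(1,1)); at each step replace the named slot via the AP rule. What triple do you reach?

start (2,-2,-1) = (f(1,0),f(0,1),f(1,1))
replace slot 2: 2·(2+(-1)) − (-2) = 4 → (2,4,-1)
replace slot 1: 2·(4+(-1)) − 2 = 4 → (4,4,-1)

4,4,-1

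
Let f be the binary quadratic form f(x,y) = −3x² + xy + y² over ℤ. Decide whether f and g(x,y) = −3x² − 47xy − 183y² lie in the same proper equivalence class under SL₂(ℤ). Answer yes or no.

D₁ = 13, D₂ = 13
river cycle of f (length 2): (1, 3, -1), (-1, 3, 1)
river cycle of g (length 2): (1, 3, -1), (-1, 3, 1)
cycles coincide ⇒ equivalent

yes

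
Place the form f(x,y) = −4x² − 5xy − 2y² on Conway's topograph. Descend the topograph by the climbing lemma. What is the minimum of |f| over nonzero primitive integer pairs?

translate: b→-3 (≡5 mod 8), so (4,5,2)→(4,-3,1)
flip: (4,-3,1)→(1,3,4)
translate: b→1 (≡3 mod 2), so (1,3,4)→(1,1,2)
reduced (well bottom): (1,1,2) with a≤c, −a<b≤a
well minimum |f| = |-1| = 1 (negative-definite)

1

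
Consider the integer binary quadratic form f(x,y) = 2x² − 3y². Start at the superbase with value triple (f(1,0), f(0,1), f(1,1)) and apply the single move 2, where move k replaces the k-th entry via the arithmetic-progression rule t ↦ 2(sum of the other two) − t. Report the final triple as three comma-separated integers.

start (2,-3,-1) = (f(1,0),f(0,1),f(1,1))
replace slot 2: 2·(2+(-1)) − (-3) = 5 → (2,5,-1)

2,5,-1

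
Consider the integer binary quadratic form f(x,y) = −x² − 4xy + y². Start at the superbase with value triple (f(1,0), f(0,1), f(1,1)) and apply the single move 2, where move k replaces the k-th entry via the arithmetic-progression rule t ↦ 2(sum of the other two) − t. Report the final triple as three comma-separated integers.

start (-1,1,-4) = (f(1,0),f(0,1),f(1,1))
replace slot 2: 2·((-1)+(-4)) − 1 = -11 → (-1,-11,-4)

-1,-11,-4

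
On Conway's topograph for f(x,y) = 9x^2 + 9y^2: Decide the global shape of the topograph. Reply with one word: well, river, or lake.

D = b²−4ac = 0² − 4·9·9 = -324
D < 0 ⇒ definite ⇒ every region one sign ⇒ single well

well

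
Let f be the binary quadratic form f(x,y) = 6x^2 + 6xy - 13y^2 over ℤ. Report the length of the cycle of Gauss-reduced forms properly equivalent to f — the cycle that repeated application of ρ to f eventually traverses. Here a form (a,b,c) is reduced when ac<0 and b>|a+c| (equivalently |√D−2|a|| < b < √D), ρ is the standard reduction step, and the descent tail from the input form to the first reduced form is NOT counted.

D = 348, ⌊√D⌋ = 18
descent: ρ → (-13,-6,6)
descent: ρ → (6,18,-1)  [lands on river]
river: ρ → (-1,18,6)
ρ-cycle length = 2 (tail of 2 descent steps not counted)

2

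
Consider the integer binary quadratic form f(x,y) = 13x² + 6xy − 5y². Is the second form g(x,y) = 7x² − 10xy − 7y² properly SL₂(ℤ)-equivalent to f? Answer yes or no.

D₁ = 296, D₂ = 296
river cycle of f (length 6): (-5, 14, 5), (5, 16, -2), (-2, 16, 5), (5, 14, -5), (-5, 16, 2), (2, 16, -5)
river cycle of g (length 10): (-7, 10, 7), (7, 4, -10), (-10, 16, 1), (1, 16, -10), (-10, 4, 7), (7, 10, -7), (-7, 4, 10), (10, 16, -1), (-1, 16, 10), (10, 4, -7)
cycles differ ⇒ inequivalent

no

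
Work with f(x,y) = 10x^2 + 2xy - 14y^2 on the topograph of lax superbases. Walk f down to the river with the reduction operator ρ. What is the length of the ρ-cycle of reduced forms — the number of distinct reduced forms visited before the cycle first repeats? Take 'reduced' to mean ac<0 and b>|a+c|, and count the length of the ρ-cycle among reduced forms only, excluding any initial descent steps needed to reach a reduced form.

D = 564, ⌊√D⌋ = 23
descent: ρ → (-14,-2,10)
descent: ρ → (10,22,-2)  [lands on river]
river: ρ → (-2,22,10)
river: ρ → (10,18,-6)
river: ρ → (-6,18,10)
ρ-cycle length = 4 (tail of 2 descent steps not counted)

4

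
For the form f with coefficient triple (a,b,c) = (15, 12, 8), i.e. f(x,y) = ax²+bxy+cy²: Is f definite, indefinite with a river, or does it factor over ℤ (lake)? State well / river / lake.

D = b²−4ac = 12² − 4·15·8 = -336
D < 0 ⇒ definite ⇒ every region one sign ⇒ single well

well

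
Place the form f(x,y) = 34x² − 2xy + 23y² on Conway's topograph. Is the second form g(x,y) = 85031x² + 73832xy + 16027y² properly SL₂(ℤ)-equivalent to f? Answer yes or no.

D₁ = -3124, D₂ = -3124
f: flip: (34,-2,23)→(23,2,34)
f: reduced (well bottom): (23,2,34) with a≤c, −a<b≤a
g: flip: (85031,73832,16027)→(16027,-73832,85031)
g: translate: b→-9724 (≡-73832 mod 32054), so (16027,-73832,85031)→(16027,-9724,1475)
g: flip: (16027,-9724,1475)→(1475,9724,16027)
g: translate: b→874 (≡9724 mod 2950), so (1475,9724,16027)→(1475,874,130)
g: flip: (1475,874,130)→(130,-874,1475)
g: translate: b→-94 (≡-874 mod 260), so (130,-874,1475)→(130,-94,23)
g: flip: (130,-94,23)→(23,94,130)
g: translate: b→2 (≡94 mod 46), so (23,94,130)→(23,2,34)
g: reduced (well bottom): (23,2,34) with a≤c, −a<b≤a
reduced forms (23, 2, 34) vs (23, 2, 34) ⇒ equivalent

yes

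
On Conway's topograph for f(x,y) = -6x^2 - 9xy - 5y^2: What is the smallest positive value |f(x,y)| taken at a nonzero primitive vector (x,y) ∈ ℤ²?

translate: b→-3 (≡9 mod 12), so (6,9,5)→(6,-3,2)
flip: (6,-3,2)→(2,3,6)
translate: b→-1 (≡3 mod 4), so (2,3,6)→(2,-1,5)
reduced (well bottom): (2,-1,5) with a≤c, −a<b≤a
well minimum |f| = |-2| = 2 (negative-definite)

2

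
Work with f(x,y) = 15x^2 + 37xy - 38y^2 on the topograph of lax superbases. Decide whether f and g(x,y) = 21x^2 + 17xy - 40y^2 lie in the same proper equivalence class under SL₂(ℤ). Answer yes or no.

D₁ = 3649, D₂ = 3649
river cycle of f (length 110): (-38, 39, 14), (14, 45, -29), (-29, 13, 30), (30, 47, -12), (-12, 49, 26), (26, 55, -6), (-6, 53, 35), (35, 17, -24), (-24, 31, 28), (28, 25, -27), … (100 more)
river cycle of g (length 98): (21, 59, -2), (-2, 57, 50), (50, 43, -9), (-9, 47, 40), (40, 33, -16), (-16, 31, 42), (42, 53, -5), (-5, 57, 20), (20, 23, -39), (-39, 55, 4), … (88 more)
cycles differ ⇒ inequivalent

no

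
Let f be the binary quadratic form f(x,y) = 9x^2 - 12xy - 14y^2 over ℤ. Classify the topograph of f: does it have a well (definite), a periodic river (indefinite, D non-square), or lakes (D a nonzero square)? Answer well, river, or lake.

D = b²−4ac = (-12)² − 4·9·(-14) = 648
D > 0 non-square ⇒ indefinite ⇒ periodic river

river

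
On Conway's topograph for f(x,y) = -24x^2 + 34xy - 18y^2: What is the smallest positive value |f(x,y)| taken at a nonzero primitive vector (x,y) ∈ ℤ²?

translate: b→14 (≡-34 mod 48), so (24,-34,18)→(24,14,8)
flip: (24,14,8)→(8,-14,24)
translate: b→2 (≡-14 mod 16), so (8,-14,24)→(8,2,18)
reduced (well bottom): (8,2,18) with a≤c, −a<b≤a
well minimum |f| = |-8| = 8 (negative-definite)

8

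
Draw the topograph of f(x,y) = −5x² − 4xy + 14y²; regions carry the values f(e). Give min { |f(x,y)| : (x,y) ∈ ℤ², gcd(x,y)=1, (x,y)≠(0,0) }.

descent: ρ → (14,4,-5)
descent: ρ → (-5,16,2)  [lands on river]
river: ρ → (2,16,-5)
river: ρ → (-5,14,5)
river: ρ → (5,16,-2)
river: ρ → (-2,16,5)
river: ρ → (5,14,-5)
closes: descent 2, river 6
min |a| on river = 2

2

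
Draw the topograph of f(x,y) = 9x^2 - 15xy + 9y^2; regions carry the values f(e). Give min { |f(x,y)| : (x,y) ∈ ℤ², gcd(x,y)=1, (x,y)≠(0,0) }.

translate: b→3 (≡-15 mod 18), so (9,-15,9)→(9,3,3)
flip: (9,3,3)→(3,-3,9)
translate: b→3 (≡-3 mod 6), so (3,-3,9)→(3,3,9)
reduced (well bottom): (3,3,9) with a≤c, −a<b≤a
well minimum = a = 3

3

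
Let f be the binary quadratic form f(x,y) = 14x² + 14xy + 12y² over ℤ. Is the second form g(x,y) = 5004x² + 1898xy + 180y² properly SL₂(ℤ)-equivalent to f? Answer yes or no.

D₁ = -476, D₂ = -476
f: flip: (14,14,12)→(12,-14,14)
f: translate: b→10 (≡-14 mod 24), so (12,-14,14)→(12,10,12)
f: reduced (well bottom): (12,10,12) with a≤c, −a<b≤a
g: flip: (5004,1898,180)→(180,-1898,5004)
g: translate: b→-98 (≡-1898 mod 360), so (180,-1898,5004)→(180,-98,14)
g: flip: (180,-98,14)→(14,98,180)
g: translate: b→14 (≡98 mod 28), so (14,98,180)→(14,14,12)
g: flip: (14,14,12)→(12,-14,14)
g: translate: b→10 (≡-14 mod 24), so (12,-14,14)→(12,10,12)
g: reduced (well bottom): (12,10,12) with a≤c, −a<b≤a
reduced forms (12, 10, 12) vs (12, 10, 12) ⇒ equivalent

yes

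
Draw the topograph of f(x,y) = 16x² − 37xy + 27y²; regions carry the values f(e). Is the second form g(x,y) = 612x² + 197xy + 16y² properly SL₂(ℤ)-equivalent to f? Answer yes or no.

D₁ = -359, D₂ = -359
f: translate: b→-5 (≡-37 mod 32), so (16,-37,27)→(16,-5,6)
f: flip: (16,-5,6)→(6,5,16)
f: reduced (well bottom): (6,5,16) with a≤c, −a<b≤a
g: flip: (612,197,16)→(16,-197,612)
g: translate: b→-5 (≡-197 mod 32), so (16,-197,612)→(16,-5,6)
g: flip: (16,-5,6)→(6,5,16)
g: reduced (well bottom): (6,5,16) with a≤c, −a<b≤a
reduced forms (6, 5, 16) vs (6, 5, 16) ⇒ equivalent

yes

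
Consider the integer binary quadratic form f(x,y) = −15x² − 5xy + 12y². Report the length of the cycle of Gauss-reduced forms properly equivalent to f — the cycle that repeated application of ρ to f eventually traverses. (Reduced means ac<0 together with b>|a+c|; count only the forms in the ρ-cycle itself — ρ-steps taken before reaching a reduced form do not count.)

D = 745, ⌊√D⌋ = 27
descent: ρ → (12,5,-15)  [lands on river]
river: ρ → (-15,25,2)
river: ρ → (2,27,-2)
river: ρ → (-2,25,15)
river: ρ → (15,5,-12)
river: ρ → (-12,19,8)
river: ρ → (8,13,-18)
river: ρ → (-18,23,3)
river: ρ → (3,25,-10)
river: ρ → (-10,15,13)
river: ρ → (13,11,-12)
river: ρ → (-12,13,12)
river: ρ → (12,11,-13)
river: ρ → (-13,15,10)
river: ρ → (10,25,-3)
river: ρ → (-3,23,18)
river: ρ → (18,13,-8)
river: ρ → (-8,19,12)
ρ-cycle length = 18 (tail of 1 descent step not counted)

18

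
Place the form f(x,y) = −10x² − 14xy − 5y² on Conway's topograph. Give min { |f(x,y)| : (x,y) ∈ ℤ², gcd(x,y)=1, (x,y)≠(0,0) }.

translate: b→-6 (≡14 mod 20), so (10,14,5)→(10,-6,1)
flip: (10,-6,1)→(1,6,10)
translate: b→0 (≡6 mod 2), so (1,6,10)→(1,0,1)
reduced (well bottom): (1,0,1) with a≤c, −a<b≤a
well minimum |f| = |-1| = 1 (negative-definite)

1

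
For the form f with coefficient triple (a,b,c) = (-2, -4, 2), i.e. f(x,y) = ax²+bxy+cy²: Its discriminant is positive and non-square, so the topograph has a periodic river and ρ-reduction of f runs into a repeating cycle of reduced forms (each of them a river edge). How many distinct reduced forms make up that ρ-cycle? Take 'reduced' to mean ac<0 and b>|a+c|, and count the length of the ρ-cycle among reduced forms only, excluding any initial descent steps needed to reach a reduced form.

D = 32, ⌊√D⌋ = 5
descent: ρ → (2,4,-2)  [lands on river]
river: ρ → (-2,4,2)
ρ-cycle length = 2 (tail of 1 descent step not counted)

2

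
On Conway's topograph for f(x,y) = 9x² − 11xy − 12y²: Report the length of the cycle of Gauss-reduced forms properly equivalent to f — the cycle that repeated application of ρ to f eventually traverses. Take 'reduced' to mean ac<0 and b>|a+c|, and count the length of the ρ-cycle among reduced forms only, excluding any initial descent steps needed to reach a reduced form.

D = 553, ⌊√D⌋ = 23
descent: ρ → (-12,11,9)  [lands on river]
river: ρ → (9,7,-14)
river: ρ → (-14,21,2)
river: ρ → (2,23,-3)
river: ρ → (-3,19,16)
river: ρ → (16,13,-6)
river: ρ → (-6,23,1)
river: ρ → (1,23,-6)
river: ρ → (-6,13,16)
river: ρ → (16,19,-3)
river: ρ → (-3,23,2)
river: ρ → (2,21,-14)
river: ρ → (-14,7,9)
river: ρ → (9,11,-12)
river: ρ → (-12,13,8)
river: ρ → (8,19,-6)
river: ρ → (-6,17,11)
river: ρ → (11,5,-12)
river: ρ → (-12,19,4)
river: ρ → (4,21,-7)
river: ρ → (-7,21,4)
river: ρ → (4,19,-12)
river: ρ → (-12,5,11)
river: ρ → (11,17,-6)
river: ρ → (-6,19,8)
river: ρ → (8,13,-12)
ρ-cycle length = 26 (tail of 1 descent step not counted)

26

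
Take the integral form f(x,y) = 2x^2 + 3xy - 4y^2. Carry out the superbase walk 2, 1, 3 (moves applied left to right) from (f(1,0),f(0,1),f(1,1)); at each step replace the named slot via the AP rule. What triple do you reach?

start (2,-4,1) = (f(1,0),f(0,1),f(1,1))
replace slot 2: 2·(2+1) − (-4) = 10 → (2,10,1)
replace slot 1: 2·(10+1) − 2 = 20 → (20,10,1)
replace slot 3: 2·(20+10) − 1 = 59 → (20,10,59)

20,10,59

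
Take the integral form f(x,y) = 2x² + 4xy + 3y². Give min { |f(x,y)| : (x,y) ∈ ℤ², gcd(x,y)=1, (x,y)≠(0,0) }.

translate: b→0 (≡4 mod 4), so (2,4,3)→(2,0,1)
flip: (2,0,1)→(1,0,2)
reduced (well bottom): (1,0,2) with a≤c, −a<b≤a
well minimum = a = 1

1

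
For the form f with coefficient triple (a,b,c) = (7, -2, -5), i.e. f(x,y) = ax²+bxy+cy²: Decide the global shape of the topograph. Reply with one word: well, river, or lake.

D = b²−4ac = (-2)² − 4·7·(-5) = 144
D = 12² is a perfect square ⇒ form factors over ℤ ⇒ lakes

lake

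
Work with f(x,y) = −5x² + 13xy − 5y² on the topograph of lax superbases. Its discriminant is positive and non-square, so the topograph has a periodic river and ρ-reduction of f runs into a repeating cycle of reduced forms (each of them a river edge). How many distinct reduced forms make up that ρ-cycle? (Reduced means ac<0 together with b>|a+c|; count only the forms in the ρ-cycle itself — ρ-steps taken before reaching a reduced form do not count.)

D = 69, ⌊√D⌋ = 8
descent: ρ → (-5,7,1)  [lands on river]
river: ρ → (1,7,-5)
river: ρ → (-5,3,3)
river: ρ → (3,3,-5)
ρ-cycle length = 4 (tail of 1 descent step not counted)

4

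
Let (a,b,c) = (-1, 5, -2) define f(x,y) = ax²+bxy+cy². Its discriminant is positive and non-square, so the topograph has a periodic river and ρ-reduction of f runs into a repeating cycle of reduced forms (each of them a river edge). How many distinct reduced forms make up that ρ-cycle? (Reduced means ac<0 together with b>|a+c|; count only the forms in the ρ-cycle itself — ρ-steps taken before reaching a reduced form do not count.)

D = 17, ⌊√D⌋ = 4
descent: ρ → (-2,3,1)  [lands on river]
river: ρ → (1,3,-2)
river: ρ → (-2,1,2)
river: ρ → (2,3,-1)
river: ρ → (-1,3,2)
river: ρ → (2,1,-2)
ρ-cycle length = 6 (tail of 1 descent step not counted)

6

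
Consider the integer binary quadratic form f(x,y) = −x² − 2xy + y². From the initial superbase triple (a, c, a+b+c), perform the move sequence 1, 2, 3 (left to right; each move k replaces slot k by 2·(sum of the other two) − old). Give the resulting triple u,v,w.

start (-1,1,-2) = (f(1,0),f(0,1),f(1,1))
replace slot 1: 2·(1+(-2)) − (-1) = -1 → (-1,1,-2)
replace slot 2: 2·((-1)+(-2)) − 1 = -7 → (-1,-7,-2)
replace slot 3: 2·((-1)+(-7)) − (-2) = -14 → (-1,-7,-14)

-1,-7,-14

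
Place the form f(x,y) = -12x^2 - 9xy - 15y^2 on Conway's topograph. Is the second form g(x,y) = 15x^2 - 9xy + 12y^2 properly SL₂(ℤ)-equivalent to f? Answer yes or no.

D₁ = -639, D₂ = -639
f is negative-definite; reduce −f:
−f: reduced (well bottom): (12,9,15) with a≤c, −a<b≤a
flip sign back: reduced form of f is (-12,-9,-15)
g: flip: (15,-9,12)→(12,9,15)
g: reduced (well bottom): (12,9,15) with a≤c, −a<b≤a
reduced forms (-12, -9, -15) vs (12, 9, 15) ⇒ inequivalent

no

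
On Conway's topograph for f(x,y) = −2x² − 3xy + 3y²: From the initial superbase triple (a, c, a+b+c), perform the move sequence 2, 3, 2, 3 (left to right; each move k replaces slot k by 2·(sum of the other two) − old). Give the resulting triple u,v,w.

start (-2,3,-2) = (f(1,0),f(0,1),f(1,1))
replace slot 2: 2·((-2)+(-2)) − 3 = -11 → (-2,-11,-2)
replace slot 3: 2·((-2)+(-11)) − (-2) = -24 → (-2,-11,-24)
replace slot 2: 2·((-2)+(-24)) − (-11) = -41 → (-2,-41,-24)
replace slot 3: 2·((-2)+(-41)) − (-24) = -62 → (-2,-41,-62)

-2,-41,-62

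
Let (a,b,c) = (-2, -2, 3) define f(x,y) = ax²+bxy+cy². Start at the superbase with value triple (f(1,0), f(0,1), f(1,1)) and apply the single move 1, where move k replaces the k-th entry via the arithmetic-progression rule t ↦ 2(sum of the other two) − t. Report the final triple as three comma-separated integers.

start (-2,3,-1) = (f(1,0),f(0,1),f(1,1))
replace slot 1: 2·(3+(-1)) − (-2) = 6 → (6,3,-1)

6,3,-1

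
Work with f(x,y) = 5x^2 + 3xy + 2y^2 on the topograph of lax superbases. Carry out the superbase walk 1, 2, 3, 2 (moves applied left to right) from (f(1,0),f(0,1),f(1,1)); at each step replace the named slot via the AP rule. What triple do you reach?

start (5,2,10) = (f(1,0),f(0,1),f(1,1))
replace slot 1: 2·(2+10) − 5 = 19 → (19,2,10)
replace slot 2: 2·(19+10) − 2 = 56 → (19,56,10)
replace slot 3: 2·(19+56) − 10 = 140 → (19,56,140)
replace slot 2: 2·(19+140) − 56 = 262 → (19,262,140)

19,262,140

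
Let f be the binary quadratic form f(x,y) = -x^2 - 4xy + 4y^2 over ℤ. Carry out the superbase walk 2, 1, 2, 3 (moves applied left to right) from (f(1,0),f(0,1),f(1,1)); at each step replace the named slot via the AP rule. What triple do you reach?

start (-1,4,-1) = (f(1,0),f(0,1),f(1,1))
replace slot 2: 2·((-1)+(-1)) − 4 = -8 → (-1,-8,-1)
replace slot 1: 2·((-8)+(-1)) − (-1) = -17 → (-17,-8,-1)
replace slot 2: 2·((-17)+(-1)) − (-8) = -28 → (-17,-28,-1)
replace slot 3: 2·((-17)+(-28)) − (-1) = -89 → (-17,-28,-89)

-17,-28,-89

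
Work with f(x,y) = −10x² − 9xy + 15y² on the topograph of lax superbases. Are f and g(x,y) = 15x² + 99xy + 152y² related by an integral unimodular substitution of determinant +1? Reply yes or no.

D₁ = 681, D₂ = 681
river cycle of f (length 32): (15, 9, -10), (-10, 11, 14), (14, 17, -7), (-7, 25, 2), (2, 23, -19), (-19, 15, 6), (6, 21, -10), (-10, 19, 8), (8, 13, -16), (-16, 19, 5), … (22 more)
river cycle of g (length 32): (15, 9, -10), (-10, 11, 14), (14, 17, -7), (-7, 25, 2), (2, 23, -19), (-19, 15, 6), (6, 21, -10), (-10, 19, 8), (8, 13, -16), (-16, 19, 5), … (22 more)
cycles coincide ⇒ equivalent

yes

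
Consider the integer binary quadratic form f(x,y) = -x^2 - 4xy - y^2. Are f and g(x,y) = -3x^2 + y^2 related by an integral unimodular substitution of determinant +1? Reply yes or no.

D₁ = 12, D₂ = 12
river cycle of f (length 2): (-1, 2, 2), (2, 2, -1)
river cycle of g (length 2): (1, 2, -2), (-2, 2, 1)
cycles differ ⇒ inequivalent

no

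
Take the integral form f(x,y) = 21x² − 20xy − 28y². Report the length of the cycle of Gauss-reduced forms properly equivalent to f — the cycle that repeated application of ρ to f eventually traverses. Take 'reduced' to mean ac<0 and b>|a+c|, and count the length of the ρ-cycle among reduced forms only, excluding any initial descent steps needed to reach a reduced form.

D = 2752, ⌊√D⌋ = 52
descent: ρ → (-28,20,21)  [lands on river]
river: ρ → (21,22,-27)
river: ρ → (-27,32,16)
river: ρ → (16,32,-27)
river: ρ → (-27,22,21)
river: ρ → (21,20,-28)
river: ρ → (-28,36,13)
river: ρ → (13,42,-19)
river: ρ → (-19,34,21)
river: ρ → (21,50,-3)
river: ρ → (-3,52,4)
river: ρ → (4,52,-3)
river: ρ → (-3,50,21)
river: ρ → (21,34,-19)
river: ρ → (-19,42,13)
river: ρ → (13,36,-28)
ρ-cycle length = 16 (tail of 1 descent step not counted)

16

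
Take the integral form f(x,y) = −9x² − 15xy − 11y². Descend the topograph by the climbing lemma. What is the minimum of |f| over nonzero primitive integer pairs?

translate: b→-3 (≡15 mod 18), so (9,15,11)→(9,-3,5)
flip: (9,-3,5)→(5,3,9)
reduced (well bottom): (5,3,9) with a≤c, −a<b≤a
well minimum |f| = |-5| = 5 (negative-definite)

5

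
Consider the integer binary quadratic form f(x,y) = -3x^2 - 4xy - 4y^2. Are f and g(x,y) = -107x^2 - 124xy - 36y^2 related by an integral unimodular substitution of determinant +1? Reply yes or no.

D₁ = -32, D₂ = -32
f is negative-definite; reduce −f:
−f: translate: b→-2 (≡4 mod 6), so (3,4,4)→(3,-2,3)
−f: flip: (3,-2,3)→(3,2,3)
−f: reduced (well bottom): (3,2,3) with a≤c, −a<b≤a
flip sign back: reduced form of f is (-3,-2,-3)
g is negative-definite; reduce −g:
−g: translate: b→-90 (≡124 mod 214), so (107,124,36)→(107,-90,19)
−g: flip: (107,-90,19)→(19,90,107)
−g: translate: b→14 (≡90 mod 38), so (19,90,107)→(19,14,3)
−g: flip: (19,14,3)→(3,-14,19)
−g: translate: b→-2 (≡-14 mod 6), so (3,-14,19)→(3,-2,3)
−g: flip: (3,-2,3)→(3,2,3)
−g: reduced (well bottom): (3,2,3) with a≤c, −a<b≤a
flip sign back: reduced form of g is (-3,-2,-3)
reduced forms (-3, -2, -3) vs (-3, -2, -3) ⇒ equivalent

yes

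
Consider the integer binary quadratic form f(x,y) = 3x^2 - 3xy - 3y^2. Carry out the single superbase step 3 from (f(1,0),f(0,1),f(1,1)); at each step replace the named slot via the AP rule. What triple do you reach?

start (3,-3,-3) = (f(1,0),f(0,1),f(1,1))
replace slot 3: 2·(3+(-3)) − (-3) = 3 → (3,-3,3)

3,-3,3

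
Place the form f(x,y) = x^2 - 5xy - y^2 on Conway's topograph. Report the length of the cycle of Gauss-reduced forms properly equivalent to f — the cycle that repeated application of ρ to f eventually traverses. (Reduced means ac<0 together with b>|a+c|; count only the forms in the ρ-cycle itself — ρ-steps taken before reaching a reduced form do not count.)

D = 29, ⌊√D⌋ = 5
descent: ρ → (-1,5,1)  [lands on river]
river: ρ → (1,5,-1)
ρ-cycle length = 2 (tail of 1 descent step not counted)

2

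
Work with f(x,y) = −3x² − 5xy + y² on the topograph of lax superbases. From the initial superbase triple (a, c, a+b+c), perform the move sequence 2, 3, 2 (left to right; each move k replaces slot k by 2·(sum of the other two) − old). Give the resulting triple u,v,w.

start (-3,1,-7) = (f(1,0),f(0,1),f(1,1))
replace slot 2: 2·((-3)+(-7)) − 1 = -21 → (-3,-21,-7)
replace slot 3: 2·((-3)+(-21)) − (-7) = -41 → (-3,-21,-41)
replace slot 2: 2·((-3)+(-41)) − (-21) = -67 → (-3,-67,-41)

-3,-67,-41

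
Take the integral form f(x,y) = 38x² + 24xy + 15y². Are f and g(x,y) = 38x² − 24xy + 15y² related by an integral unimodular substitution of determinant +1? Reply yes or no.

D₁ = -1704, D₂ = -1704
f: flip: (38,24,15)→(15,-24,38)
f: translate: b→6 (≡-24 mod 30), so (15,-24,38)→(15,6,29)
f: reduced (well bottom): (15,6,29) with a≤c, −a<b≤a
g: flip: (38,-24,15)→(15,24,38)
g: translate: b→-6 (≡24 mod 30), so (15,24,38)→(15,-6,29)
g: reduced (well bottom): (15,-6,29) with a≤c, −a<b≤a
reduced forms (15, 6, 29) vs (15, -6, 29) ⇒ inequivalent

no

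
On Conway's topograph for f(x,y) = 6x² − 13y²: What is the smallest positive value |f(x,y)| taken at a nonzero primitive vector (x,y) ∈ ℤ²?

descent: ρ → (-13,0,6)
descent: ρ → (6,12,-7)  [lands on river]
river: ρ → (-7,16,2)
river: ρ → (2,16,-7)
river: ρ → (-7,12,6)
closes: descent 2, river 4
min |a| on river = 2

2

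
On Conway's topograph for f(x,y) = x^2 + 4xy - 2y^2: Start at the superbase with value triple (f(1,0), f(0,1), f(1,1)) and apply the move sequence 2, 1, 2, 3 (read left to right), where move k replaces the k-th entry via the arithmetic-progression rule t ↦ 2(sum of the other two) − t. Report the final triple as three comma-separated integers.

start (1,-2,3) = (f(1,0),f(0,1),f(1,1))
replace slot 2: 2·(1+3) − (-2) = 10 → (1,10,3)
replace slot 1: 2·(10+3) − 1 = 25 → (25,10,3)
replace slot 2: 2·(25+3) − 10 = 46 → (25,46,3)
replace slot 3: 2·(25+46) − 3 = 139 → (25,46,139)

25,46,139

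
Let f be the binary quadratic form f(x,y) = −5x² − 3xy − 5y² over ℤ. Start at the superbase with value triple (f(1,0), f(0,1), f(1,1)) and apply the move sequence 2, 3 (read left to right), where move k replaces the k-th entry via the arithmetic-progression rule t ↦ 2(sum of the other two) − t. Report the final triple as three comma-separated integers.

start (-5,-5,-13) = (f(1,0),f(0,1),f(1,1))
replace slot 2: 2·((-5)+(-13)) − (-5) = -31 → (-5,-31,-13)
replace slot 3: 2·((-5)+(-31)) − (-13) = -59 → (-5,-31,-59)

-5,-31,-59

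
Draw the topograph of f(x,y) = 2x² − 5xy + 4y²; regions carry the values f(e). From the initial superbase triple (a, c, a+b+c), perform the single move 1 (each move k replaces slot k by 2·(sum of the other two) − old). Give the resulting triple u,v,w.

start (2,4,1) = (f(1,0),f(0,1),f(1,1))
replace slot 1: 2·(4+1) − 2 = 8 → (8,4,1)

8,4,1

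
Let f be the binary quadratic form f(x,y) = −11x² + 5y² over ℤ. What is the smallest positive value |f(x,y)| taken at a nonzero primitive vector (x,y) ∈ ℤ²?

descent: ρ → (5,10,-6)  [lands on river]
river: ρ → (-6,14,1)
river: ρ → (1,14,-6)
river: ρ → (-6,10,5)
closes: descent 1, river 4
min |a| on river = 1

1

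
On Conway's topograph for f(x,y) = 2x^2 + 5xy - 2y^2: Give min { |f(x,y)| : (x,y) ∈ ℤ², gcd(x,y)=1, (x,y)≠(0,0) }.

river: ρ → (-2,3,4)
river: ρ → (4,5,-1)
river: ρ → (-1,5,4)
river: ρ → (4,3,-2)
river: ρ → (-2,5,2)
river: ρ → (2,3,-4)
river: ρ → (-4,5,1)
river: ρ → (1,5,-4)
river: ρ → (-4,3,2)
river: ρ → (2,5,-2)
closes: descent 0, river 10
min |a| on river = 1

1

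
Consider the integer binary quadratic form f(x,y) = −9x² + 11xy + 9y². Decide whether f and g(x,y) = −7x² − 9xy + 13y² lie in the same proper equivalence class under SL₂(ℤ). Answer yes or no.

D₁ = 445, D₂ = 445
river cycle of f (length 10): (9, 7, -11), (-11, 15, 5), (5, 15, -11), (-11, 7, 9), (9, 11, -9), (-9, 7, 11), (11, 15, -5), (-5, 15, 11), (11, 7, -9), (-9, 11, 9)
river cycle of g (length 6): (13, 9, -7), (-7, 19, 3), (3, 17, -13), (-13, 9, 7), (7, 19, -3), (-3, 17, 13)
cycles differ ⇒ inequivalent

no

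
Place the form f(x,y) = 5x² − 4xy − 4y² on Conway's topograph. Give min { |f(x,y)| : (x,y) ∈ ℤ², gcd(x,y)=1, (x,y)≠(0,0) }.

descent: ρ → (-4,4,5)  [lands on river]
river: ρ → (5,6,-3)
river: ρ → (-3,6,5)
river: ρ → (5,4,-4)
closes: descent 1, river 4
min |a| on river = 3

3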